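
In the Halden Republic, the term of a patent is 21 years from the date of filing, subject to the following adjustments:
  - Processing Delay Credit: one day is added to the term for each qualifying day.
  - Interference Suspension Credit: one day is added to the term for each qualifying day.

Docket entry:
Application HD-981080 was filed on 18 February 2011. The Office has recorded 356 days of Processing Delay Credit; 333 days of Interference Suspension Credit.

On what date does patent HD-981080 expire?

2034-01-07

Base term: filing date + 21 years → 18 February 2032.
Processing Delay Credit: +356 days → 8 February 2033.
Interference Suspension Credit: +333 days → 7 January 2034.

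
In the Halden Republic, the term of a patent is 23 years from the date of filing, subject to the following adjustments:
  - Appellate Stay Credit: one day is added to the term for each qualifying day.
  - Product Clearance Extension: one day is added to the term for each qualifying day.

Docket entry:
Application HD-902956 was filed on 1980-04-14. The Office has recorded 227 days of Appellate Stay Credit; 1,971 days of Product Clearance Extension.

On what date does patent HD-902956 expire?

April 20, 2009

Base term: filing date + 23 years → 14 April 2003.
Appellate Stay Credit: +227 days → 27 November 2003.
Product Clearance Extension: +1971 days → 20 April 2009.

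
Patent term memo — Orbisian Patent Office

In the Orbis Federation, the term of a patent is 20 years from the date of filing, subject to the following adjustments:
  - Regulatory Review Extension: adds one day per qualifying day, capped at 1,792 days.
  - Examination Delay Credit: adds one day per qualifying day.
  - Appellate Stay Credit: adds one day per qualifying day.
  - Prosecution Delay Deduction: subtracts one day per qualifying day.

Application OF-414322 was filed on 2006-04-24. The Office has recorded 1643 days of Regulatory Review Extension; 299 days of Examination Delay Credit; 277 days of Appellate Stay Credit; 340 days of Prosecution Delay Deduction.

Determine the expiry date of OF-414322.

Base term: filing date + 20 years → 24 April 2026.
Regulatory Review Extension: 1643 days (within the 1792-day cap) → +1643 days → 23 October 2030.
Examination Delay Credit: +299 days → 18 August 2031.
Appellate Stay Credit: +277 days → 21 May 2032.
Prosecution Delay Deduction: −340 days → 16 June 2031.

June 16, 2031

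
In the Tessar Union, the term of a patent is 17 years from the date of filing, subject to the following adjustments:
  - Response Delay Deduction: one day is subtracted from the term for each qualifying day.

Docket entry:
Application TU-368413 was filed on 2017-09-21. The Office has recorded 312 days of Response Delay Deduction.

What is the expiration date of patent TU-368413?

2033-11-13

Base term: filing date + 17 years → 21 September 2034.
Response Delay Deduction: −312 days → 13 November 2033.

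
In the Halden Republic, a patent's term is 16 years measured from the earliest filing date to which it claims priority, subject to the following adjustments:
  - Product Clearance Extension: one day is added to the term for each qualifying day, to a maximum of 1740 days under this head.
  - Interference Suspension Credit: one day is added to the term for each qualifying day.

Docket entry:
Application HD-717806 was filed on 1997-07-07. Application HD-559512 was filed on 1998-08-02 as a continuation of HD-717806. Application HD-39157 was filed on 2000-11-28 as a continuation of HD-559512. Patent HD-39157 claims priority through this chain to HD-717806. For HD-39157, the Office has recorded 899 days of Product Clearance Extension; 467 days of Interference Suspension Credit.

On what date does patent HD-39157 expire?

Earliest priority filing: 7 July 1997.
Base term: 7 July 1997 + 16 years → 7 July 2013.
Product Clearance Extension: 899 days (within the 1740-day cap) → +899 days → 23 December 2015.
Interference Suspension Credit: +467 days → 3 April 2017.

April 3, 2017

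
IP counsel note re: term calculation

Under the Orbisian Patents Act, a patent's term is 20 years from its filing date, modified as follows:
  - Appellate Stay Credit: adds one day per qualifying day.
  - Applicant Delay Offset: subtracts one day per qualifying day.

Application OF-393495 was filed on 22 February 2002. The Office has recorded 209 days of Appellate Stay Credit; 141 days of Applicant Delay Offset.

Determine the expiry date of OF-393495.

May 1, 2022

Base term: filing date + 20 years → 22 February 2022.
Appellate Stay Credit: +209 days → 19 September 2022.
Applicant Delay Offset: −141 days → 1 May 2022.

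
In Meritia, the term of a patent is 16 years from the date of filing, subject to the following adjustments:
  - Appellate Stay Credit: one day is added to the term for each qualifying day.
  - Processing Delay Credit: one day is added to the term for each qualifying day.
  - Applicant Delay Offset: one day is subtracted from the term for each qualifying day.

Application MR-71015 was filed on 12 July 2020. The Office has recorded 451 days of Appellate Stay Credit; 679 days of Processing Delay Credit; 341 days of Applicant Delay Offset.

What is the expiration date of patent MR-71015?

Base term: filing date + 16 years → 12 July 2036.
Appellate Stay Credit: +451 days → 6 October 2037.
Processing Delay Credit: +679 days → 16 August 2039.
Applicant Delay Offset: −341 days → 9 September 2038.

2038-09-09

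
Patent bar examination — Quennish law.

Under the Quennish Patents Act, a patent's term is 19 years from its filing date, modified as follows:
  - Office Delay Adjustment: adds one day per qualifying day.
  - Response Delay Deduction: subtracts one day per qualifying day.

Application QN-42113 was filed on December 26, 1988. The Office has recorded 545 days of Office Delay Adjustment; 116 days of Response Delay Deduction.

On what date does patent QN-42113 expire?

2009-02-27

Base term: filing date + 19 years → 26 December 2007.
Office Delay Adjustment: +545 days → 23 June 2009.
Response Delay Deduction: −116 days → 27 February 2009.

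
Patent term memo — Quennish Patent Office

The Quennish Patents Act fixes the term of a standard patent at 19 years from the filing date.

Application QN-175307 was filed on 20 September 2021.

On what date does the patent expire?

Filing date + 19 years → 20 September 2040.

September 20, 2040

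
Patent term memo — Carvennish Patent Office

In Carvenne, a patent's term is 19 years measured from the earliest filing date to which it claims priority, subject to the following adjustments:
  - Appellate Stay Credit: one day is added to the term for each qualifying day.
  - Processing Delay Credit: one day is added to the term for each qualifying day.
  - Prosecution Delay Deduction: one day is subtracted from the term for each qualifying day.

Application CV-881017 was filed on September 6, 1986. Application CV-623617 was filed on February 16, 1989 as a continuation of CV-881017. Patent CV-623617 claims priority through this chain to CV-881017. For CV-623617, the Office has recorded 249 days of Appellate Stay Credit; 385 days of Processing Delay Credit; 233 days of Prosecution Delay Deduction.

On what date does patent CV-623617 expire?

2006-10-12

Earliest priority filing: 6 September 1986.
Base term: 6 September 1986 + 19 years → 6 September 2005.
Appellate Stay Credit: +249 days → 13 May 2006.
Processing Delay Credit: +385 days → 2 June 2007.
Prosecution Delay Deduction: −233 days → 12 October 2006.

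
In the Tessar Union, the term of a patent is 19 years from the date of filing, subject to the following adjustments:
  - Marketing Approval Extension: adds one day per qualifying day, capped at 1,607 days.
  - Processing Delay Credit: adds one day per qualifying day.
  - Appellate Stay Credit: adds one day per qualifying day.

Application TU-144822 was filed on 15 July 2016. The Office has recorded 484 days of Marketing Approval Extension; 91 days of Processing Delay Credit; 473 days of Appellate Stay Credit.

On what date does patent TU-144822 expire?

May 28, 2038

Base term: filing date + 19 years → 15 July 2035.
Marketing Approval Extension: 484 days (within the 1607-day cap) → +484 days → 10 November 2036.
Processing Delay Credit: +91 days → 9 February 2037.
Appellate Stay Credit: +473 days → 28 May 2038.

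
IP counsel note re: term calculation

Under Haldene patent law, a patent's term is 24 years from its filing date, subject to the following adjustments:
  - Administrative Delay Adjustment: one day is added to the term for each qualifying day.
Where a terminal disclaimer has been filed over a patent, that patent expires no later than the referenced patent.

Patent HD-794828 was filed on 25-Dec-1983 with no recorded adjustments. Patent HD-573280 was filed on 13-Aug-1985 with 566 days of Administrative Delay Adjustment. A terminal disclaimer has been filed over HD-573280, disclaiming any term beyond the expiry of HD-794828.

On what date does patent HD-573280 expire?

2007-12-25

Natural term of HD-573280:
  Base: filing + 24 years → 13 August 2009.
  Administrative Delay Adjustment: +566 days → 2 March 2011.
Expiry of referenced patent HD-794828:
  Base: filing + 24 years → 25 December 2007.
Terminal disclaimer: HD-573280 expires on the earlier of 2 March 2011 and 25 December 2007.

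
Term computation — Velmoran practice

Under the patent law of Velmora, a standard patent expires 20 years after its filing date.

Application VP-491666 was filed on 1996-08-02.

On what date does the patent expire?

August 2, 2016

Filing date + 20 years → 2 August 2016.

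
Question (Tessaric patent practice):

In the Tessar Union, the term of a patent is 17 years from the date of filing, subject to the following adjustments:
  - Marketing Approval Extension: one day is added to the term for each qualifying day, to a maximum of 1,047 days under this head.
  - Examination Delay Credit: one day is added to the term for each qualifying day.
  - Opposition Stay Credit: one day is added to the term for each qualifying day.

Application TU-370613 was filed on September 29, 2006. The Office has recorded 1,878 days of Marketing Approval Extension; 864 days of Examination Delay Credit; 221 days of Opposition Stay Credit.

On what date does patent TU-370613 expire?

Base term: filing date + 17 years → 29 September 2023.
Marketing Approval Extension: 1878 days claimed exceeds the 1047-day cap, so +1047 days → 11 August 2026.
Examination Delay Credit: +864 days → 22 December 2028.
Opposition Stay Credit: +221 days → 31 July 2029.

2029-07-31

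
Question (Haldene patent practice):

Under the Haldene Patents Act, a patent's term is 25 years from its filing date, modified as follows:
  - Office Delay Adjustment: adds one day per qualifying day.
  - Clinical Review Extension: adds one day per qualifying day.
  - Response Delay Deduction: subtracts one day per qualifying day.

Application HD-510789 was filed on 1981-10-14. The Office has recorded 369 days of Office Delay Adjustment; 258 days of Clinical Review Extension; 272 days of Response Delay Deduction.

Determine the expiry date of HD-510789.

October 4, 2007

Base term: filing date + 25 years → 14 October 2006.
Office Delay Adjustment: +369 days → 18 October 2007.
Clinical Review Extension: +258 days → 2 July 2008.
Response Delay Deduction: −272 days → 4 October 2007.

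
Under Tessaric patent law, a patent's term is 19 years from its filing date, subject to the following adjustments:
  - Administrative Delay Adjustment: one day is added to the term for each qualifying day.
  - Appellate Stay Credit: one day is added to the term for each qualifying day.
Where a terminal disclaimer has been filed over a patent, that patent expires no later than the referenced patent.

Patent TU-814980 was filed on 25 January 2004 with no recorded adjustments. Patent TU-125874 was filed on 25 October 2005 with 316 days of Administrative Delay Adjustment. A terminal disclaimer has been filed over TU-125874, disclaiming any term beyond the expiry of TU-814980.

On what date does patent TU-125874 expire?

January 25, 2023

Natural term of TU-125874:
  Base: filing + 19 years → 25 October 2024.
  Administrative Delay Adjustment: +316 days → 6 September 2025.
Expiry of referenced patent TU-814980:
  Base: filing + 19 years → 25 January 2023.
Terminal disclaimer: TU-125874 expires on the earlier of 6 September 2025 and 25 January 2023.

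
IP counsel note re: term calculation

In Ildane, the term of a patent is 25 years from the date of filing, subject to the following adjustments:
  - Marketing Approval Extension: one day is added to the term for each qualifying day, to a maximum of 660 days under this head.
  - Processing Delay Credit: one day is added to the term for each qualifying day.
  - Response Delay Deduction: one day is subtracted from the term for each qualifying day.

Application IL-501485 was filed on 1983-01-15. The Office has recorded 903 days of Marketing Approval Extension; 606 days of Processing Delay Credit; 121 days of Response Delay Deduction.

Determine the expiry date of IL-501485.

Base term: filing date + 25 years → 15 January 2008.
Marketing Approval Extension: 903 days claimed exceeds the 660-day cap, so +660 days → 5 November 2009.
Processing Delay Credit: +606 days → 4 July 2011.
Response Delay Deduction: −121 days → 5 March 2011.

2011-03-05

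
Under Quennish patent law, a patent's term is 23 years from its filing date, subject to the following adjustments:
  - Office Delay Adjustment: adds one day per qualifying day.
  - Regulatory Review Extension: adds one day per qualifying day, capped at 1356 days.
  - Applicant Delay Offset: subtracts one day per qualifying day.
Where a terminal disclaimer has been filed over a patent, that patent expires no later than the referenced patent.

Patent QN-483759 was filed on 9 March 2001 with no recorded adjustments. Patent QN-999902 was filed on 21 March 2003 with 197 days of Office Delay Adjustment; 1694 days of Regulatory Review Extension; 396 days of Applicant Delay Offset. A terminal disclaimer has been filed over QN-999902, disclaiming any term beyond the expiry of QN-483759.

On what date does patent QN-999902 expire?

2024-03-09

Natural term of QN-999902:
  Base: filing + 23 years → 21 March 2026.
  Office Delay Adjustment: +197 days → 4 October 2026.
  Regulatory Review Extension: 1694 days claimed exceeds the 1356-day cap, so +1356 days → 21 June 2030.
  Applicant Delay Offset: −396 days → 21 May 2029.
Expiry of referenced patent QN-483759:
  Base: filing + 23 years → 9 March 2024.
Terminal disclaimer: QN-999902 expires on the earlier of 21 May 2029 and 9 March 2024.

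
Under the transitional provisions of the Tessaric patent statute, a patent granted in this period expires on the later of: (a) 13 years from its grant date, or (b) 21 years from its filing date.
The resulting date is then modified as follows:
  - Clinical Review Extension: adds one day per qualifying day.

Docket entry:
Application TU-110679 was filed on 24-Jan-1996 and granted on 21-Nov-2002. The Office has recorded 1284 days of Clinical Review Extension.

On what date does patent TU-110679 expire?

2020-07-31

(a) grant + 13 years → 21 November 2015.
(b) filing + 21 years → 24 January 2017.
Later of the two: 24 January 2017.
Clinical Review Extension: +1284 days → 31 July 2020.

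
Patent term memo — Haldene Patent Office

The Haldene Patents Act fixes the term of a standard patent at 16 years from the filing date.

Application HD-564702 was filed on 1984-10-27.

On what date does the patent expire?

Filing date + 16 years → 27 October 2000.

2000-10-27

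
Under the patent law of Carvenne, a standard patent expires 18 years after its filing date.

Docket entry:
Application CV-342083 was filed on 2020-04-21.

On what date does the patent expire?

2038-04-21

Filing date + 18 years → 21 April 2038.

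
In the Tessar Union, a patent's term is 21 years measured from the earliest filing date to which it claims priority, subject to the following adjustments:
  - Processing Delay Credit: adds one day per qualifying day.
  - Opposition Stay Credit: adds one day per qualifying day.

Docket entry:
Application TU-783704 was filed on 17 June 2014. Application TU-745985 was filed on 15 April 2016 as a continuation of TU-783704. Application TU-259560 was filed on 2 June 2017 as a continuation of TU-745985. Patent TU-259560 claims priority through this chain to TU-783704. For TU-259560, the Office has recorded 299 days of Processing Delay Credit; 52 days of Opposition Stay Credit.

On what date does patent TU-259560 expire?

June 2, 2036

Earliest priority filing: 17 June 2014.
Base term: 17 June 2014 + 21 years → 17 June 2035.
Processing Delay Credit: +299 days → 11 April 2036.
Opposition Stay Credit: +52 days → 2 June 2036.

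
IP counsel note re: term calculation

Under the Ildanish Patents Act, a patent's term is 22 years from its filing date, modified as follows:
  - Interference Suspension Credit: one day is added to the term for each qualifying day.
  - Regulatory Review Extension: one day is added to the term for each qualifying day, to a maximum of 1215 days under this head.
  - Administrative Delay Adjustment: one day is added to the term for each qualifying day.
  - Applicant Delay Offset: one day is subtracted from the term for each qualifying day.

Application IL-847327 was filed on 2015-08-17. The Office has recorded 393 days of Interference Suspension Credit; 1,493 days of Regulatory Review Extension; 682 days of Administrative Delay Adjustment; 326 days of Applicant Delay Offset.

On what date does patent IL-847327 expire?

2043-01-02

Base term: filing date + 22 years → 17 August 2037.
Interference Suspension Credit: +393 days → 14 September 2038.
Regulatory Review Extension: 1493 days claimed exceeds the 1215-day cap, so +1215 days → 11 January 2042.
Administrative Delay Adjustment: +682 days → 24 November 2043.
Applicant Delay Offset: −326 days → 2 January 2043.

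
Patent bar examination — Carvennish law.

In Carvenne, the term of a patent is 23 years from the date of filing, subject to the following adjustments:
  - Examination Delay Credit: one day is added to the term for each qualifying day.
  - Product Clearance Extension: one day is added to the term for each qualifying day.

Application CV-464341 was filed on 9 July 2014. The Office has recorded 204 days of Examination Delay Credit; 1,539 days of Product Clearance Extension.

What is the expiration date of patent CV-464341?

Base term: filing date + 23 years → 9 July 2037.
Examination Delay Credit: +204 days → 29 January 2038.
Product Clearance Extension: +1539 days → 17 April 2042.

April 17, 2042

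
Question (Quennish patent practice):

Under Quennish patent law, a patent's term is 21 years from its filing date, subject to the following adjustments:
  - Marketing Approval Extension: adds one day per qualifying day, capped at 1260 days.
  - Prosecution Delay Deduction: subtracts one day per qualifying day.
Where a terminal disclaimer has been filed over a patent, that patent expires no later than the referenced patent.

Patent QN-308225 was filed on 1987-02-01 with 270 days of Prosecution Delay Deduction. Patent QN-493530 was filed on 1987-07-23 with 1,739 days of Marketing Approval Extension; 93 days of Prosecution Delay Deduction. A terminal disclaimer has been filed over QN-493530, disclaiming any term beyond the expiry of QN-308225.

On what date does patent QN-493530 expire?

2007-05-07

Natural term of QN-493530:
  Base: filing + 21 years → 23 July 2008.
  Marketing Approval Extension: 1739 days claimed exceeds the 1260-day cap, so +1260 days → 4 January 2012.
  Prosecution Delay Deduction: −93 days → 3 October 2011.
Expiry of referenced patent QN-308225:
  Base: filing + 21 years → 1 February 2008.
  Prosecution Delay Deduction: −270 days → 7 May 2007.
Terminal disclaimer: QN-493530 expires on the earlier of 3 October 2011 and 7 May 2007.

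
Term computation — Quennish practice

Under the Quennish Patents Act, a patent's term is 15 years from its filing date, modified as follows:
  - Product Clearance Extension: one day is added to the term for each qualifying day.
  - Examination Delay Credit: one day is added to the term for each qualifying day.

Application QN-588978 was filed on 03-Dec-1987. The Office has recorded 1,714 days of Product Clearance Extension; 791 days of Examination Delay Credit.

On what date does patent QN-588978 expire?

Base term: filing date + 15 years → 3 December 2002.
Product Clearance Extension: +1714 days → 13 August 2007.
Examination Delay Credit: +791 days → 12 October 2009.

2009-10-12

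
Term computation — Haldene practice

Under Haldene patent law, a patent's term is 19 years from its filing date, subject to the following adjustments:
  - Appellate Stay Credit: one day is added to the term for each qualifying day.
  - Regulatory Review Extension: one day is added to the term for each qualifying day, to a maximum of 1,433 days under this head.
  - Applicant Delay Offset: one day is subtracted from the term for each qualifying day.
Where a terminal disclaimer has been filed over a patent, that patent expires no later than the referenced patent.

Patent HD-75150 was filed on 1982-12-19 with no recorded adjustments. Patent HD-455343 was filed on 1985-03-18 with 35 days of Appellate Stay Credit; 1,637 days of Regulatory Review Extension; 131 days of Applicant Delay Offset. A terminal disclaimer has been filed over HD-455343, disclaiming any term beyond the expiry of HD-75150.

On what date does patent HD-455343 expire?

Natural term of HD-455343:
  Base: filing + 19 years → 18 March 2004.
  Appellate Stay Credit: +35 days → 22 April 2004.
  Regulatory Review Extension: 1637 days claimed exceeds the 1433-day cap, so +1433 days → 25 March 2008.
  Applicant Delay Offset: −131 days → 15 November 2007.
Expiry of referenced patent HD-75150:
  Base: filing + 19 years → 19 December 2001.
Terminal disclaimer: HD-455343 expires on the earlier of 15 November 2007 and 19 December 2001.

2001-12-19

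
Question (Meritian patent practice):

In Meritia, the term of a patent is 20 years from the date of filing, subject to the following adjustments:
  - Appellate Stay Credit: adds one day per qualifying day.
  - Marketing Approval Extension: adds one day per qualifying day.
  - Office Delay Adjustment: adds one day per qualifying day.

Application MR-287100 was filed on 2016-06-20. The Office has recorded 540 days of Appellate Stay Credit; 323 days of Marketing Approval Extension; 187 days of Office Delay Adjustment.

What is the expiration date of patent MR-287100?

May 6, 2039

Base term: filing date + 20 years → 20 June 2036.
Appellate Stay Credit: +540 days → 12 December 2037.
Marketing Approval Extension: +323 days → 31 October 2038.
Office Delay Adjustment: +187 days → 6 May 2039.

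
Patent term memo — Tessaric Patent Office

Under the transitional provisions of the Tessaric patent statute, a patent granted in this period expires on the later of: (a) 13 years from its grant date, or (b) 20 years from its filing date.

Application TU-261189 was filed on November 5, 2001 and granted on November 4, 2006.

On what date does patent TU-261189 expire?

(a) grant + 13 years → 4 November 2019.
(b) filing + 20 years → 5 November 2021.
Later of the two: 5 November 2021.

November 5, 2021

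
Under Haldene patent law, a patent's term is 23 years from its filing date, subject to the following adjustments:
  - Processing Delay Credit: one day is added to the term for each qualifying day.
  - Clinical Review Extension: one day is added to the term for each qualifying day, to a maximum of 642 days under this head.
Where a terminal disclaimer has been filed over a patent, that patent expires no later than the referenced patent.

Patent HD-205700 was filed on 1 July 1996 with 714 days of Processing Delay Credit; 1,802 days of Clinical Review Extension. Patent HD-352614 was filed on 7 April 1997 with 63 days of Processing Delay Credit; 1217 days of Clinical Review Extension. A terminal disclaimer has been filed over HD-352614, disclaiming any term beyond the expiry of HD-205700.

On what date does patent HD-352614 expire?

2022-03-13

Natural term of HD-352614:
  Base: filing + 23 years → 7 April 2020.
  Processing Delay Credit: +63 days → 9 June 2020.
  Clinical Review Extension: 1217 days claimed exceeds the 642-day cap, so +642 days → 13 March 2022.
Expiry of referenced patent HD-205700:
  Base: filing + 23 years → 1 July 2019.
  Processing Delay Credit: +714 days → 14 June 2021.
  Clinical Review Extension: 1802 days claimed exceeds the 642-day cap, so +642 days → 18 March 2023.
Terminal disclaimer: HD-352614 expires on the earlier of 13 March 2022 and 18 March 2023.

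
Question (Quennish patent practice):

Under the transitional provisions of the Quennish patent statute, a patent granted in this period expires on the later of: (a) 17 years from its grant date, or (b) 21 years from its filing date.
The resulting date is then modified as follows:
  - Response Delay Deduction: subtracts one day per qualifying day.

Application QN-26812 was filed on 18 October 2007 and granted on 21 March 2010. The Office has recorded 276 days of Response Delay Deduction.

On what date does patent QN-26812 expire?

(a) grant + 17 years → 21 March 2027.
(b) filing + 21 years → 18 October 2028.
Later of the two: 18 October 2028.
Response Delay Deduction: −276 days → 16 January 2028.

January 16, 2028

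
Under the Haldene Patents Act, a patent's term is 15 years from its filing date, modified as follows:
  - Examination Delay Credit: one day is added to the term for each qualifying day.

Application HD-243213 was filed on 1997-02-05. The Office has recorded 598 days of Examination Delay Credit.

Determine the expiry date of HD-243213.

September 25, 2013

Base term: filing date + 15 years → 5 February 2012.
Examination Delay Credit: +598 days → 25 September 2013.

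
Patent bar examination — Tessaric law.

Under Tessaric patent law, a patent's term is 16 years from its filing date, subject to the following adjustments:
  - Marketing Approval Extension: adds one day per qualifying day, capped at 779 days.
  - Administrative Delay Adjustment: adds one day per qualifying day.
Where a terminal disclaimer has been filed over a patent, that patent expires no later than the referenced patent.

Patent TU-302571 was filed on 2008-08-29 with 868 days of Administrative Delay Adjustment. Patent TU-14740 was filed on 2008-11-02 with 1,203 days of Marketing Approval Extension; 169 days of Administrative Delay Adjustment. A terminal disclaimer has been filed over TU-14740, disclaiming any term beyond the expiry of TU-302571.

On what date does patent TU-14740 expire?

Natural term of TU-14740:
  Base: filing + 16 years → 2 November 2024.
  Marketing Approval Extension: 1203 days claimed exceeds the 779-day cap, so +779 days → 21 December 2026.
  Administrative Delay Adjustment: +169 days → 8 June 2027.
Expiry of referenced patent TU-302571:
  Base: filing + 16 years → 29 August 2024.
  Administrative Delay Adjustment: +868 days → 14 January 2027.
Terminal disclaimer: TU-14740 expires on the earlier of 8 June 2027 and 14 January 2027.

2027-01-14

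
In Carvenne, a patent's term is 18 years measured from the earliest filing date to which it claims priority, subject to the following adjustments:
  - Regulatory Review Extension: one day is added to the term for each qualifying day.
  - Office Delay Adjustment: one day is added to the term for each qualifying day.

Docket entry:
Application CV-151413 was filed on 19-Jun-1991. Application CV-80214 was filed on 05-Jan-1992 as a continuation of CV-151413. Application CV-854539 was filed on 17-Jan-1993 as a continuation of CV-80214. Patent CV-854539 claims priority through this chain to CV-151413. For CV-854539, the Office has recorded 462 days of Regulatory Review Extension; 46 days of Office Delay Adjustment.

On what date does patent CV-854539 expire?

2010-11-09

Earliest priority filing: 19 June 1991.
Base term: 19 June 1991 + 18 years → 19 June 2009.
Regulatory Review Extension: +462 days → 24 September 2010.
Office Delay Adjustment: +46 days → 9 November 2010.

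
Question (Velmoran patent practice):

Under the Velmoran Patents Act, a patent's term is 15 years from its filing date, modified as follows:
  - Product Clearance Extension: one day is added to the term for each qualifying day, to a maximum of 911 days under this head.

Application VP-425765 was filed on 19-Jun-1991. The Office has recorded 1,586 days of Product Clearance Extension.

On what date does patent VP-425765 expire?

2008-12-16

Base term: filing date + 15 years → 19 June 2006.
Product Clearance Extension: 1586 days claimed exceeds the 911-day cap, so +911 days → 16 December 2008.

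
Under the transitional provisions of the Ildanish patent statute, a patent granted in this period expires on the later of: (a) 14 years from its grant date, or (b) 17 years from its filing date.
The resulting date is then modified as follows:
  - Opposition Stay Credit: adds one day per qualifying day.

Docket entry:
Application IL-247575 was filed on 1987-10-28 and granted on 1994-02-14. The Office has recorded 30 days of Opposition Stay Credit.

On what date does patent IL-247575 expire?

(a) grant + 14 years → 14 February 2008.
(b) filing + 17 years → 28 October 2004.
Later of the two: 14 February 2008.
Opposition Stay Credit: +30 days → 15 March 2008.

2008-03-15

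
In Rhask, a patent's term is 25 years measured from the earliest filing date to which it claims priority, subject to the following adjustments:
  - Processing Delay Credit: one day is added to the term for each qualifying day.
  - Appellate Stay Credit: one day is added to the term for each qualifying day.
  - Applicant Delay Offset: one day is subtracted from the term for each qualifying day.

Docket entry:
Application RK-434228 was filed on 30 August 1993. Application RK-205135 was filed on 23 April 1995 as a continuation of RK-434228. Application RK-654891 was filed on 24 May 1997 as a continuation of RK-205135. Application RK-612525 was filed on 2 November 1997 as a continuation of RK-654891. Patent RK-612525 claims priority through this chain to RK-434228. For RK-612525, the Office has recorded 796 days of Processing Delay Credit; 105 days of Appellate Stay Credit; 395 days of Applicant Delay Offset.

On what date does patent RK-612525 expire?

January 18, 2020

Earliest priority filing: 30 August 1993.
Base term: 30 August 1993 + 25 years → 30 August 2018.
Processing Delay Credit: +796 days → 3 November 2020.
Appellate Stay Credit: +105 days → 16 February 2021.
Applicant Delay Offset: −395 days → 18 January 2020.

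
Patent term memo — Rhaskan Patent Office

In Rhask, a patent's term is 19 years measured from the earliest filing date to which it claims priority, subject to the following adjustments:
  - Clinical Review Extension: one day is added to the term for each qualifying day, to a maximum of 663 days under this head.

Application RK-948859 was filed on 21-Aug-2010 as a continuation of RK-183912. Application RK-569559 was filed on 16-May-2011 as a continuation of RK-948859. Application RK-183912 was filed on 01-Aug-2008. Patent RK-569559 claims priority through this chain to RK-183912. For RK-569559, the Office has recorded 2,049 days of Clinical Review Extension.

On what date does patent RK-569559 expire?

Earliest priority filing: 1 August 2008.
Base term: 1 August 2008 + 19 years → 1 August 2027.
Clinical Review Extension: 2049 days claimed exceeds the 663-day cap, so +663 days → 25 May 2029.

May 25, 2029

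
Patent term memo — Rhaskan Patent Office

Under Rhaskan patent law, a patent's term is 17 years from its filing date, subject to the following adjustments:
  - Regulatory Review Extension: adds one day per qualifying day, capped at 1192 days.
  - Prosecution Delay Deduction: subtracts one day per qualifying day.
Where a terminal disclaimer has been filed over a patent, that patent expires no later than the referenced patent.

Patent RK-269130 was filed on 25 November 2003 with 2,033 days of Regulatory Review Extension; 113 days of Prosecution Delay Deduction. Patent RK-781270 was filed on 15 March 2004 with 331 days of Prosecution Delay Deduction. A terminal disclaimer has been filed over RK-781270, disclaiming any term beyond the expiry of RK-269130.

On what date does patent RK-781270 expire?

2020-04-18

Natural term of RK-781270:
  Base: filing + 17 years → 15 March 2021.
  Prosecution Delay Deduction: −331 days → 18 April 2020.
Expiry of referenced patent RK-269130:
  Base: filing + 17 years → 25 November 2020.
  Regulatory Review Extension: 2033 days claimed exceeds the 1192-day cap, so +1192 days → 1 March 2024.
  Prosecution Delay Deduction: −113 days → 9 November 2023.
Terminal disclaimer: RK-781270 expires on the earlier of 18 April 2020 and 9 November 2023.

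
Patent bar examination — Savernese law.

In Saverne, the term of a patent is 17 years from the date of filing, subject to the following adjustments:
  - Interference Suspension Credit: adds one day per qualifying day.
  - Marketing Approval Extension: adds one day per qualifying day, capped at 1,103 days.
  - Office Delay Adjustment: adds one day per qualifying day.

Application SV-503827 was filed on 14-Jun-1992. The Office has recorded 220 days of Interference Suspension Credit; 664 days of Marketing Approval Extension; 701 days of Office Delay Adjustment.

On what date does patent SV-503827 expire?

Base term: filing date + 17 years → 14 June 2009.
Interference Suspension Credit: +220 days → 20 January 2010.
Marketing Approval Extension: 664 days (within the 1103-day cap) → +664 days → 15 November 2011.
Office Delay Adjustment: +701 days → 16 October 2013.

2013-10-16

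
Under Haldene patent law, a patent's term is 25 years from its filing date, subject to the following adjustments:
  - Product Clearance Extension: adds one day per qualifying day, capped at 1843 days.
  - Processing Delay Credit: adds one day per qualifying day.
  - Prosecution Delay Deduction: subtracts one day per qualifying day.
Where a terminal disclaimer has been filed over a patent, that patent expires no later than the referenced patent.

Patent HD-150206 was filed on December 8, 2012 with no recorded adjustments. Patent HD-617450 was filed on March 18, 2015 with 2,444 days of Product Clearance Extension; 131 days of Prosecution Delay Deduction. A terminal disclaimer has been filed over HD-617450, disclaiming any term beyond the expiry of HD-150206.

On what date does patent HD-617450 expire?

Natural term of HD-617450:
  Base: filing + 25 years → 18 March 2040.
  Product Clearance Extension: 2444 days claimed exceeds the 1843-day cap, so +1843 days → 4 April 2045.
  Prosecution Delay Deduction: −131 days → 24 November 2044.
Expiry of referenced patent HD-150206:
  Base: filing + 25 years → 8 December 2037.
Terminal disclaimer: HD-617450 expires on the earlier of 24 November 2044 and 8 December 2037.

December 8, 2037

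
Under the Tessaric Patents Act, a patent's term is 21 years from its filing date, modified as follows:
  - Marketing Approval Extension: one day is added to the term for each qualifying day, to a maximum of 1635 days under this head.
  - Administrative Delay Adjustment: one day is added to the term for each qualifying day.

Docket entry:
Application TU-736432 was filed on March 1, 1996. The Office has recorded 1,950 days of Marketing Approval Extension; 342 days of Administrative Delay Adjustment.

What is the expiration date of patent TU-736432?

July 30, 2022

Base term: filing date + 21 years → 1 March 2017.
Marketing Approval Extension: 1950 days claimed exceeds the 1635-day cap, so +1635 days → 22 August 2021.
Administrative Delay Adjustment: +342 days → 30 July 2022.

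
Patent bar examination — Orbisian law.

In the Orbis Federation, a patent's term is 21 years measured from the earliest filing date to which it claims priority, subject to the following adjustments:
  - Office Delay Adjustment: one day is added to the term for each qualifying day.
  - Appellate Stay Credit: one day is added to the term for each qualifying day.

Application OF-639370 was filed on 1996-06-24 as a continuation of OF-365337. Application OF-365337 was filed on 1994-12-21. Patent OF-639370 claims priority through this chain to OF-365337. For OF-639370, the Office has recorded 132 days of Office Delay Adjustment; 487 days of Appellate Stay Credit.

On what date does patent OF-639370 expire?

2017-08-31

Earliest priority filing: 21 December 1994.
Base term: 21 December 1994 + 21 years → 21 December 2015.
Office Delay Adjustment: +132 days → 1 May 2016.
Appellate Stay Credit: +487 days → 31 August 2017.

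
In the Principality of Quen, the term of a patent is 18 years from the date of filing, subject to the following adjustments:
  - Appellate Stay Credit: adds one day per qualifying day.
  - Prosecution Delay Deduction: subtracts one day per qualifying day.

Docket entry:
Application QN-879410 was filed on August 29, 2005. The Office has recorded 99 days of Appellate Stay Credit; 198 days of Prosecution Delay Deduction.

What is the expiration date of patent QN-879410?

2023-05-22

Base term: filing date + 18 years → 29 August 2023.
Appellate Stay Credit: +99 days → 6 December 2023.
Prosecution Delay Deduction: −198 days → 22 May 2023.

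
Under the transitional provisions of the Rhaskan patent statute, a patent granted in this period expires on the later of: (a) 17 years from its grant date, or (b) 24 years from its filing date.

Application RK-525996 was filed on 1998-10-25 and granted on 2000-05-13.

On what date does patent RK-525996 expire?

(a) grant + 17 years → 13 May 2017.
(b) filing + 24 years → 25 October 2022.
Later of the two: 25 October 2022.

October 25, 2022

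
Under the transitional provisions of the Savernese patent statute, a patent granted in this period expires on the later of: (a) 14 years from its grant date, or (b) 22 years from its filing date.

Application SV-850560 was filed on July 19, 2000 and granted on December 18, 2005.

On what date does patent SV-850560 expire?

(a) grant + 14 years → 18 December 2019.
(b) filing + 22 years → 19 July 2022.
Later of the two: 19 July 2022.

2022-07-19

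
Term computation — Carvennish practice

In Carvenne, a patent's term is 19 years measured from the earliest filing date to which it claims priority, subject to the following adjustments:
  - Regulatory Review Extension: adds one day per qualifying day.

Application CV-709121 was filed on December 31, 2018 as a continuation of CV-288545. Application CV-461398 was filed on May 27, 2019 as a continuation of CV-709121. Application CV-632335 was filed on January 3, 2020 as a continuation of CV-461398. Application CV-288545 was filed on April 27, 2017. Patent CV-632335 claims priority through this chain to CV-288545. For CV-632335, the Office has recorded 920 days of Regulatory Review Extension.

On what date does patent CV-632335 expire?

2038-11-03

Earliest priority filing: 27 April 2017.
Base term: 27 April 2017 + 19 years → 27 April 2036.
Regulatory Review Extension: +920 days → 3 November 2038.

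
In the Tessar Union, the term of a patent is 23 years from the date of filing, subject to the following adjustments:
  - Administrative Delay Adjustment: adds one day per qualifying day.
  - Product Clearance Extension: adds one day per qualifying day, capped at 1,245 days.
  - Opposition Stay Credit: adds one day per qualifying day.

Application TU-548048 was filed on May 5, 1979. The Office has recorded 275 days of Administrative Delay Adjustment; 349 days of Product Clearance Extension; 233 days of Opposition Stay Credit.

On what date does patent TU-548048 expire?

September 8, 2004

Base term: filing date + 23 years → 5 May 2002.
Administrative Delay Adjustment: +275 days → 4 February 2003.
Product Clearance Extension: 349 days (within the 1245-day cap) → +349 days → 19 January 2004.
Opposition Stay Credit: +233 days → 8 September 2004.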